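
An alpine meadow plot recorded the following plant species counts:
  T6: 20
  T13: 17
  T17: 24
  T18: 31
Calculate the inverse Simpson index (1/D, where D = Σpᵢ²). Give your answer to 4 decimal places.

Total N = 20+17+24+31 = 92, so the proportions are 0.2173913, 0.18478261, 0.26086957, 0.33695652 (working shown to 8 dp, full precision carried).
D = 0.2173913² + 0.18478261² + 0.26086957² + 0.33695652² = 0.04725898 + 0.03414461 + 0.06805293 + 0.11353970 = 0.26299622.
So 1/D = 3.802336, i.e. 3.8023 to 4 decimal places.

3.8023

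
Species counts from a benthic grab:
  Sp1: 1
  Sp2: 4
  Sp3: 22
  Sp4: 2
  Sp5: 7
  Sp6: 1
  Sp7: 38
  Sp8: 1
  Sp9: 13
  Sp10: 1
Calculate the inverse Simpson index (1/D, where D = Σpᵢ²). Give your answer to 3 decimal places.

3.733

Total N = 1+4+22+2+7+1+38+1+13+1 = 90, so the proportions are 0.0111111, 0.0444444, 0.2444444, 0.0222222, 0.0777778, 0.0111111, 0.4222222, 0.0111111, 0.1444444, 0.0111111 (working shown to 7 dp, full precision carried).
D = 0.0111111² + 0.0444444² + 0.2444444² + 0.0222222² + 0.0777778² + 0.0111111² + 0.4222222² + 0.0111111² + 0.1444444² + 0.0111111² = 0.0001235 + 0.0019753 + 0.0597531 + 0.0004938 + 0.0060494 + 0.0001235 + 0.1782716 + 0.0001235 + 0.0208642 + 0.0001235 = 0.2679012.
So 1/D = 3.73272, i.e. 3.733 to 3 decimal places.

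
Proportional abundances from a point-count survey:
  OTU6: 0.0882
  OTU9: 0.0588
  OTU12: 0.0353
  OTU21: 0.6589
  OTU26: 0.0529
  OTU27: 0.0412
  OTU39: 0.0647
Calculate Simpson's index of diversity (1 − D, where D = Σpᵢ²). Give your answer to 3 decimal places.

D = 0.0882² + 0.0588² + 0.0353² + 0.6589² + 0.0529² + 0.0412² + 0.0647² = 0.00778 + 0.00346 + 0.00125 + 0.43415 + 0.00280 + 0.00170 + 0.00419 = 0.45531 (working shown to 5 dp, full precision carried).
So 1 − D = 0.54469, i.e. 0.545 to 3 decimal places.

0.545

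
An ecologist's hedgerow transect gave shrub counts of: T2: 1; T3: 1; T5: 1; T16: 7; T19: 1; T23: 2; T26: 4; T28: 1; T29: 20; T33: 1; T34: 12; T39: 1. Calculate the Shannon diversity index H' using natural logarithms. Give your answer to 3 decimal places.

Total N = 1+1+1+7+1+2+4+1+20+1+12+1 = 52, so the proportions are 0.01923, 0.01923, 0.01923, 0.13462, 0.01923, 0.03846, 0.07692, 0.01923, 0.38462, 0.01923, 0.23077, 0.01923 (working shown to 5 dp, full precision carried).
Each pᵢ ln pᵢ term: 0.01923×(-3.95124)=-0.07599, 0.01923×(-3.95124)=-0.07599, 0.01923×(-3.95124)=-0.07599, 0.13462×(-2.00533)=-0.26995, 0.01923×(-3.95124)=-0.07599, 0.03846×(-3.25810)=-0.12531, 0.07692×(-2.56495)=-0.19730, 0.01923×(-3.95124)=-0.07599, 0.38462×(-0.95551)=-0.36750, 0.01923×(-3.95124)=-0.07599, 0.23077×(-1.46634)=-0.33839, 0.01923×(-3.95124)=-0.07599.
Sum = -1.83035, so H' = 1.830.

1.830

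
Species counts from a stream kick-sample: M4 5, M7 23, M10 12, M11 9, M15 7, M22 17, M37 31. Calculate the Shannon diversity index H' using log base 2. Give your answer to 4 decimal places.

2.5666

Total N = 5+23+12+9+7+17+31 = 104, so the proportions are 0.048077, 0.221154, 0.115385, 0.086538, 0.067308, 0.163462, 0.298077 (working shown to 6 dp, full precision carried).
Each pᵢ log₂ pᵢ term: 0.048077×(-4.378512)=-0.210505, 0.221154×(-2.176878)=-0.481425, 0.115385×(-3.115477)=-0.359478, 0.086538×(-3.530515)=-0.305525, 0.067308×(-3.893085)=-0.262035, 0.163462×(-2.612977)=-0.427121, 0.298077×(-1.746243)=-0.520515.
Sum = -2.566604, so H' = 2.5666.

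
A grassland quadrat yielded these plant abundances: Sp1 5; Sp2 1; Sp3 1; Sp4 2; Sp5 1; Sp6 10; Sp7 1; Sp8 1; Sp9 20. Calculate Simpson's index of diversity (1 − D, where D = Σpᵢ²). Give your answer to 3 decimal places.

Total N = 5+1+1+2+1+10+1+1+20 = 42, so the proportions are 0.11905, 0.02381, 0.02381, 0.04762, 0.02381, 0.2381, 0.02381, 0.02381, 0.47619 (working shown to 5 dp, full precision carried).
D = 0.11905² + 0.02381² + 0.02381² + 0.04762² + 0.02381² + 0.2381² + 0.02381² + 0.02381² + 0.47619² = 0.01417 + 0.00057 + 0.00057 + 0.00227 + 0.00057 + 0.05669 + 0.00057 + 0.00057 + 0.22676 = 0.30272.
So 1 − D = 0.69728, i.e. 0.697 to 3 decimal places.

0.697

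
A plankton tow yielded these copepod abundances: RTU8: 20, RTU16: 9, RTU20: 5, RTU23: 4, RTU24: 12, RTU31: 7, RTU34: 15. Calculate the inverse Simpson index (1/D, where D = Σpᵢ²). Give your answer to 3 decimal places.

5.515

Total N = 20+9+5+4+12+7+15 = 72, so the proportions are 0.2777778, 0.125, 0.0694444, 0.0555556, 0.1666667, 0.0972222, 0.2083333 (working shown to 7 dp, full precision carried).
D = 0.2777778² + 0.125² + 0.0694444² + 0.0555556² + 0.1666667² + 0.0972222² + 0.2083333² = 0.0771605 + 0.0156250 + 0.0048225 + 0.0030864 + 0.0277778 + 0.0094522 + 0.0434028 = 0.1813272.
So 1/D = 5.51489, i.e. 5.515 to 3 decimal places.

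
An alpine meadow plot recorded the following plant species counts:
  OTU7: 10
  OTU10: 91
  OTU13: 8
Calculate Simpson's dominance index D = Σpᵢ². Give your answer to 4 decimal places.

Total N = 10+91+8 = 109, so the proportions are 0.091743, 0.834862, 0.073394 (working shown to 6 dp, full precision carried).
D = 0.091743² + 0.834862² + 0.073394² = 0.008417 + 0.696995 + 0.005387 = 0.710799.
To 4 decimal places, D = 0.7108.

0.7108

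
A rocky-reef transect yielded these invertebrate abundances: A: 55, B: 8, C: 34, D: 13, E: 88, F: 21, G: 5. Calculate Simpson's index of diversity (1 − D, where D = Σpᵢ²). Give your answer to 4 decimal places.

Total N = 55+8+34+13+88+21+5 = 224, so the proportions are 0.245536, 0.035714, 0.151786, 0.058036, 0.392857, 0.09375, 0.022321 (working shown to 6 dp, full precision carried).
D = 0.245536² + 0.035714² + 0.151786² + 0.058036² + 0.392857² + 0.09375² + 0.022321² = 0.060288 + 0.001276 + 0.023039 + 0.003368 + 0.154337 + 0.008789 + 0.000498 = 0.251594.
So 1 − D = 0.748406, i.e. 0.7484 to 4 decimal places.

0.7484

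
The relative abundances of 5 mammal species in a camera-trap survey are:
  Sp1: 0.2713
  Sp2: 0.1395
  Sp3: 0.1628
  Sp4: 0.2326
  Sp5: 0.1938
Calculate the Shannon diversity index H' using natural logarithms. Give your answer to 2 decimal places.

Each pᵢ ln pᵢ term (working shown to 4 dp, full precision carried): 0.2713×(-1.3045)=-0.3539, 0.1395×(-1.9697)=-0.2748, 0.1628×(-1.8152)=-0.2955, 0.2326×(-1.4584)=-0.3392, 0.1938×(-1.6409)=-0.3180.
Sum = -1.5815, so H' = 1.58.

1.58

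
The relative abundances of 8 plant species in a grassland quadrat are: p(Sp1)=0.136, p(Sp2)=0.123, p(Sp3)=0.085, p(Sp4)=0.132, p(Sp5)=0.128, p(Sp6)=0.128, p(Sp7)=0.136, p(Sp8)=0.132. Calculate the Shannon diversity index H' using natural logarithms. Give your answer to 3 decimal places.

2.071

Each pᵢ ln pᵢ term (working shown to 5 dp, full precision carried): 0.136×(-1.99510)=-0.27133, 0.123×(-2.09557)=-0.25776, 0.085×(-2.46510)=-0.20953, 0.132×(-2.02495)=-0.26729, 0.128×(-2.05573)=-0.26313, 0.128×(-2.05573)=-0.26313, 0.136×(-1.99510)=-0.27133, 0.132×(-2.02495)=-0.26729.
Sum = -2.07081, so H' = 2.071.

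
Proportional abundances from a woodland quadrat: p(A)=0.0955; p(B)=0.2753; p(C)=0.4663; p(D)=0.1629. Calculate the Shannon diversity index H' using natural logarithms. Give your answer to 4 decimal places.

1.2308

Each pᵢ ln pᵢ term (working shown to 6 dp, full precision carried): 0.0955×(-2.348629)=-0.224294, 0.2753×(-1.289894)=-0.355108, 0.4663×(-0.762926)=-0.355752, 0.1629×(-1.814619)=-0.295601.
Sum = -1.230756, so H' = 1.2308.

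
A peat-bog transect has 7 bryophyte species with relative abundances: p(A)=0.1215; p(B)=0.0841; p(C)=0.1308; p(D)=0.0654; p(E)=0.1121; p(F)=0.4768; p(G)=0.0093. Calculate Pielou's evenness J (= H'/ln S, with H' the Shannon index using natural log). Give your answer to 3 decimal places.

H' = −Σ pᵢ ln pᵢ = −((-0.25610) + (-0.20821) + (-0.26606) + (-0.17836) + (-0.24532) + (-0.35315) + (-0.04350)) = 1.55070 (working shown to 5 dp, full precision carried).
With S = 7 species, ln S = 1.94591, so J = 1.55070/1.94591 = 0.79690, i.e. 0.797 to 3 decimal places.

0.797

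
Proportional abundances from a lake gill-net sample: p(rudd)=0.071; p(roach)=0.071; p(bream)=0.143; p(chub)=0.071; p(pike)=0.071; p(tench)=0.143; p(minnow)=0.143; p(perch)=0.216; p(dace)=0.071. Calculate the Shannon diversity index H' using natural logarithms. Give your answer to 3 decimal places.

2.104

Each pᵢ ln pᵢ term (working shown to 5 dp, full precision carried): 0.071×(-2.64508)=-0.18780, 0.071×(-2.64508)=-0.18780, 0.143×(-1.94491)=-0.27812, 0.071×(-2.64508)=-0.18780, 0.071×(-2.64508)=-0.18780, 0.143×(-1.94491)=-0.27812, 0.143×(-1.94491)=-0.27812, 0.216×(-1.53248)=-0.33102, 0.071×(-2.64508)=-0.18780.
Sum = -2.10438, so H' = 2.104.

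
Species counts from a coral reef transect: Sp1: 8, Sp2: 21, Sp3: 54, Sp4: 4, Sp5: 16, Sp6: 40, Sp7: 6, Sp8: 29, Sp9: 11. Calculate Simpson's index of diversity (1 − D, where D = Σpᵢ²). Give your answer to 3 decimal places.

Total N = 8+21+54+4+16+40+6+29+11 = 189, so the proportions are 0.04233, 0.11111, 0.28571, 0.02116, 0.08466, 0.21164, 0.03175, 0.15344, 0.0582 (working shown to 5 dp, full precision carried).
D = 0.04233² + 0.11111² + 0.28571² + 0.02116² + 0.08466² + 0.21164² + 0.03175² + 0.15344² + 0.0582² = 0.00179 + 0.01235 + 0.08163 + 0.00045 + 0.00717 + 0.04479 + 0.00101 + 0.02354 + 0.00339 = 0.17611.
So 1 − D = 0.82389, i.e. 0.824 to 3 decimal places.

0.824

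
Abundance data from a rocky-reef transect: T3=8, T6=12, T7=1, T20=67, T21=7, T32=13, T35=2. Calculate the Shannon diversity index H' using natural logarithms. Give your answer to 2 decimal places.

Total N = 8+12+1+67+7+13+2 = 110, so the proportions are 0.0727, 0.1091, 0.0091, 0.6091, 0.0636, 0.1182, 0.0182 (working shown to 4 dp, full precision carried).
Each pᵢ ln pᵢ term: 0.0727×(-2.6210)=-0.1906, 0.1091×(-2.2156)=-0.2417, 0.0091×(-4.7005)=-0.0427, 0.6091×(-0.4958)=-0.3020, 0.0636×(-2.7546)=-0.1753, 0.1182×(-2.1355)=-0.2524, 0.0182×(-4.0073)=-0.0729.
Sum = -1.2776, so H' = 1.28.

1.28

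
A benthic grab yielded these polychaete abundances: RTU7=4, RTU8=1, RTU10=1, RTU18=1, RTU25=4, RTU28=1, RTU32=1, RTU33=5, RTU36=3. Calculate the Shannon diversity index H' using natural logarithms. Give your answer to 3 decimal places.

Total N = 4+1+1+1+4+1+1+5+3 = 21, so the proportions are 0.19048, 0.04762, 0.04762, 0.04762, 0.19048, 0.04762, 0.04762, 0.2381, 0.14286 (working shown to 5 dp, full precision carried).
Each pᵢ ln pᵢ term: 0.19048×(-1.65823)=-0.31585, 0.04762×(-3.04452)=-0.14498, 0.04762×(-3.04452)=-0.14498, 0.04762×(-3.04452)=-0.14498, 0.19048×(-1.65823)=-0.31585, 0.04762×(-3.04452)=-0.14498, 0.04762×(-3.04452)=-0.14498, 0.2381×(-1.43508)=-0.34169, 0.14286×(-1.94591)=-0.27799.
Sum = -1.97627, so H' = 1.976.

1.976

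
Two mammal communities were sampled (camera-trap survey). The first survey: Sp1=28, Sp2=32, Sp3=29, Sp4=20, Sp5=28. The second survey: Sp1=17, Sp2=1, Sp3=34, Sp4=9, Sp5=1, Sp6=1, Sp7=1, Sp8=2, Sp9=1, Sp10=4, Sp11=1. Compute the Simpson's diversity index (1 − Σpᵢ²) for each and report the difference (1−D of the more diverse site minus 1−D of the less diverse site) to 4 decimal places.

The first survey: N=137, proportions 0.20438, 0.233577, 0.211679, 0.145985, 0.20438, giving 1−D = 0.795780 (working shown to 6 dp, full precision carried).
The second survey: N=72, proportions 0.236111, 0.013889, 0.472222, 0.125, 0.013889, 0.013889, 0.013889, 0.027778, 0.013889, 0.055556, 0.013889, giving 1−D = 0.700617.
Difference = |0.795780 − 0.700617| = 0.095163, i.e. 0.0952 to 4 decimal places.

0.0952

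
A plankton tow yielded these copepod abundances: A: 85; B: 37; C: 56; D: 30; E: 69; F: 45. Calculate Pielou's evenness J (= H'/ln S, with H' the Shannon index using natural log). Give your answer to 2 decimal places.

Total N = 85+37+56+30+69+45 = 322, so the proportions are 0.264, 0.1149, 0.1739, 0.0932, 0.2143, 0.1398 (working shown to 4 dp, full precision carried).
H' = −Σ pᵢ ln pᵢ = −((-0.3516) + (-0.2486) + (-0.3042) + (-0.2211) + (-0.3301) + (-0.2750)) = 1.7306.
With S = 6 species, ln S = 1.7918, so J = 1.7306/1.7918 = 0.9659, i.e. 0.97 to 2 decimal places.

0.97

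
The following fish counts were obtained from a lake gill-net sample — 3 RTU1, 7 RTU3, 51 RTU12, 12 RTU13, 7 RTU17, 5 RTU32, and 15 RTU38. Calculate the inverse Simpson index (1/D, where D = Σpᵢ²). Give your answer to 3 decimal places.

Total N = 3+7+51+12+7+5+15 = 100, so the proportions are 0.03, 0.07, 0.51, 0.12, 0.07, 0.05, 0.15 (working shown to 7 dp, full precision carried).
D = 0.03² + 0.07² + 0.51² + 0.12² + 0.07² + 0.05² + 0.15² = 0.0009000 + 0.0049000 + 0.2601000 + 0.0144000 + 0.0049000 + 0.0025000 + 0.0225000 = 0.3102000.
So 1/D = 3.22373, i.e. 3.224 to 3 decimal places.

3.224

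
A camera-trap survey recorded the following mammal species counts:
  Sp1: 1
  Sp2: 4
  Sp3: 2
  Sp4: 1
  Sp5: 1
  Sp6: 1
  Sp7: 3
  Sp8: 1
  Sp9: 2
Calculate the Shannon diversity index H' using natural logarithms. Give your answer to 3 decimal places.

Total N = 1+4+2+1+1+1+3+1+2 = 16, so the proportions are 0.0625, 0.25, 0.125, 0.0625, 0.0625, 0.0625, 0.1875, 0.0625, 0.125 (working shown to 5 dp, full precision carried).
Each pᵢ ln pᵢ term: 0.0625×(-2.77259)=-0.17329, 0.25×(-1.38629)=-0.34657, 0.125×(-2.07944)=-0.25993, 0.0625×(-2.77259)=-0.17329, 0.0625×(-2.77259)=-0.17329, 0.0625×(-2.77259)=-0.17329, 0.1875×(-1.67398)=-0.31387, 0.0625×(-2.77259)=-0.17329, 0.125×(-2.07944)=-0.25993.
Sum = -2.04674, so H' = 2.047.

2.047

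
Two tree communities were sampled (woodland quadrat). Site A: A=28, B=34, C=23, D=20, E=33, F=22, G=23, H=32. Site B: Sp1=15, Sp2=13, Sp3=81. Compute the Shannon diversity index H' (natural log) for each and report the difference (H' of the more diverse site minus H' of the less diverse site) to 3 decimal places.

1.314

Site A: N=215, proportions 0.13023, 0.15814, 0.10698, 0.09302, 0.15349, 0.10233, 0.10698, 0.14884, giving H' = 2.06070 (working shown to 5 dp, full precision carried).
Site B: N=109, proportions 0.13761, 0.11927, 0.74312, giving H' = 0.74717.
Difference = |2.06070 − 0.74717| = 1.31353, i.e. 1.314 to 3 decimal places.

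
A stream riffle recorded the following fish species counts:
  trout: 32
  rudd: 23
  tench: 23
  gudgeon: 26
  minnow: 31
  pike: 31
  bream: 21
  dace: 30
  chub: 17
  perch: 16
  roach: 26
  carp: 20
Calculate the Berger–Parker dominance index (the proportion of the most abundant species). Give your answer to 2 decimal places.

Total N = 32+23+23+26+31+31+21+30+17+16+26+20 = 296, so the proportions are 0.1081, 0.0777, 0.0777, 0.0878, 0.1047, 0.1047, 0.0709, 0.1014, 0.0574, 0.0541, 0.0878, 0.0676 (working shown to 4 dp, full precision carried).
The largest proportion is 0.1081, i.e. d = 0.11 to 2 decimal places.

0.11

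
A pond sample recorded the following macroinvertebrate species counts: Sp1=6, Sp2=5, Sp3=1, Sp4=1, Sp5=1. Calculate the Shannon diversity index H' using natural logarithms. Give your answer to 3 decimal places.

1.296

Total N = 6+5+1+1+1 = 14, so the proportions are 0.42857, 0.35714, 0.07143, 0.07143, 0.07143 (working shown to 5 dp, full precision carried).
Each pᵢ ln pᵢ term: 0.42857×(-0.84730)=-0.36313, 0.35714×(-1.02962)=-0.36772, 0.07143×(-2.63906)=-0.18850, 0.07143×(-2.63906)=-0.18850, 0.07143×(-2.63906)=-0.18850.
Sum = -1.29636, so H' = 1.296.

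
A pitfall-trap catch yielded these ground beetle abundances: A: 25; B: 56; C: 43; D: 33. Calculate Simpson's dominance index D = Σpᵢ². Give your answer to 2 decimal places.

0.27

Total N = 25+56+43+33 = 157, so the proportions are 0.1592, 0.3567, 0.2739, 0.2102 (working shown to 4 dp, full precision carried).
D = 0.1592² + 0.3567² + 0.2739² + 0.2102² = 0.0254 + 0.1272 + 0.0750 + 0.0442 = 0.2718.
To 2 decimal places, D = 0.27.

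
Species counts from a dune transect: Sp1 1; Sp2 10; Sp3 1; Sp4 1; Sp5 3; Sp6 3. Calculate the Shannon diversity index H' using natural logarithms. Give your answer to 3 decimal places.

Total N = 1+10+1+1+3+3 = 19, so the proportions are 0.05263, 0.52632, 0.05263, 0.05263, 0.15789, 0.15789 (working shown to 5 dp, full precision carried).
Each pᵢ ln pᵢ term: 0.05263×(-2.94444)=-0.15497, 0.52632×(-0.64185)=-0.33782, 0.05263×(-2.94444)=-0.15497, 0.05263×(-2.94444)=-0.15497, 0.15789×(-1.84583)=-0.29145, 0.15789×(-1.84583)=-0.29145.
Sum = -1.38562, so H' = 1.386.

1.386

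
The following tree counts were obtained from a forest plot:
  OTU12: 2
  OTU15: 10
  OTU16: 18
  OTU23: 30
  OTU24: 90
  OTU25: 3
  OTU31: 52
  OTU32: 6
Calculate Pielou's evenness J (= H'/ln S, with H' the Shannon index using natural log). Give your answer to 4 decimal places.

0.7436

Total N = 2+10+18+30+90+3+52+6 = 211, so the proportions are 0.009479, 0.047393, 0.085308, 0.14218, 0.42654, 0.014218, 0.246445, 0.028436 (working shown to 6 dp, full precision carried).
H' = −Σ pᵢ ln pᵢ = −((-0.044158) + (-0.144515) + (-0.209985) + (-0.277345) + (-0.363433) + (-0.060473) + (-0.345175) + (-0.101235)) = 1.546319.
With S = 8 species, ln S = 2.079442, so J = 1.546319/2.079442 = 0.743622, i.e. 0.7436 to 4 decimal places.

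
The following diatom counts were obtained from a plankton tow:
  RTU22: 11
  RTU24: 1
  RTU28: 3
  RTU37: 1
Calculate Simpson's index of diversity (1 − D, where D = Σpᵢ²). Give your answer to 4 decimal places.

0.4844

Total N = 11+1+3+1 = 16, so the proportions are 0.6875, 0.0625, 0.1875, 0.0625 (working shown to 6 dp, full precision carried).
D = 0.6875² + 0.0625² + 0.1875² + 0.0625² = 0.472656 + 0.003906 + 0.035156 + 0.003906 = 0.515625.
So 1 − D = 0.484375, i.e. 0.4844 to 4 decimal places.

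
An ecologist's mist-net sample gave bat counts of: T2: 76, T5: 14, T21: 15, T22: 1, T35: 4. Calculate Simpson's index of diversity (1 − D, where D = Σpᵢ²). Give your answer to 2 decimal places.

Total N = 76+14+15+1+4 = 110, so the proportions are 0.6909, 0.1273, 0.1364, 0.0091, 0.0364 (working shown to 4 dp, full precision carried).
D = 0.6909² + 0.1273² + 0.1364² + 0.0091² + 0.0364² = 0.4774 + 0.0162 + 0.0186 + 0.0001 + 0.0013 = 0.5136.
So 1 − D = 0.4864, i.e. 0.49 to 2 decimal places.

0.49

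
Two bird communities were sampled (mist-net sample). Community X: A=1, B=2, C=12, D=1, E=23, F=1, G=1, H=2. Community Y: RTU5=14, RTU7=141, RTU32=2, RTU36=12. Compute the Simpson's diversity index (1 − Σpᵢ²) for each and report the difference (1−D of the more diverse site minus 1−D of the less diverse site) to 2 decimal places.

Community X: N=43, proportions 0.02326, 0.04651, 0.27907, 0.02326, 0.53488, 0.02326, 0.02326, 0.04651, giving 1−D = 0.62953 (working shown to 5 dp, full precision carried).
Community Y: N=169, proportions 0.08284, 0.83432, 0.01183, 0.07101, giving 1−D = 0.29187.
Difference = |0.62953 − 0.29187| = 0.33766, i.e. 0.34 to 2 decimal places.

0.34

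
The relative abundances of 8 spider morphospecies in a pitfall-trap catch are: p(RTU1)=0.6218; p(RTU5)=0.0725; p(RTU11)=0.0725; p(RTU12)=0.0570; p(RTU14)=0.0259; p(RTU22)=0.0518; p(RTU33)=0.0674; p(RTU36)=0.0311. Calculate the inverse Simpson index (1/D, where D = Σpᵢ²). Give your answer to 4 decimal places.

2.4434

D = 0.6218² + 0.0725² + 0.0725² + 0.057² + 0.0259² + 0.0518² + 0.0674² + 0.0311² = 0.3866352 + 0.0052562 + 0.0052562 + 0.0032490 + 0.0006708 + 0.0026832 + 0.0045428 + 0.0009672 = 0.4092608 (working shown to 7 dp, full precision carried).
So 1/D = 2.443430, i.e. 2.4434 to 4 decimal places.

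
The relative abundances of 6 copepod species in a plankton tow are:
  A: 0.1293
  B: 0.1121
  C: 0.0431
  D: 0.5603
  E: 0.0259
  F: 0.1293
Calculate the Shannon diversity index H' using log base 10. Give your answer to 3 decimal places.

Each pᵢ log₁₀ pᵢ term (working shown to 5 dp, full precision carried): 0.1293×(-0.88840)=-0.11487, 0.1121×(-0.95039)=-0.10654, 0.0431×(-1.36552)=-0.05885, 0.5603×(-0.25158)=-0.14096, 0.0259×(-1.58670)=-0.04110, 0.1293×(-0.88840)=-0.11487.
Sum = -0.57719, so H' = 0.577.

0.577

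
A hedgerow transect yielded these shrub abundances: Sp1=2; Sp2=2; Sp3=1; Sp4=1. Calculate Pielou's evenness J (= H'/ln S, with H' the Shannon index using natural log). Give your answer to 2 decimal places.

Total N = 2+2+1+1 = 6, so the proportions are 0.3333, 0.3333, 0.1667, 0.1667 (working shown to 4 dp, full precision carried).
H' = −Σ pᵢ ln pᵢ = −((-0.3662) + (-0.3662) + (-0.2986) + (-0.2986)) = 1.3297.
With S = 4 species, ln S = 1.3863, so J = 1.3297/1.3863 = 0.9591, i.e. 0.96 to 2 decimal places.

0.96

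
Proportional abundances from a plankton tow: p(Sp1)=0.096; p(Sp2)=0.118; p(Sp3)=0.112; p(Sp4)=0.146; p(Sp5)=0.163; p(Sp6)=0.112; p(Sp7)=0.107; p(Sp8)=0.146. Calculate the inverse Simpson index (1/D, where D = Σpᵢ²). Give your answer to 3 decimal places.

D = 0.096² + 0.118² + 0.112² + 0.146² + 0.163² + 0.112² + 0.107² + 0.146² = 0.0092160 + 0.0139240 + 0.0125440 + 0.0213160 + 0.0265690 + 0.0125440 + 0.0114490 + 0.0213160 = 0.1288780 (working shown to 7 dp, full precision carried).
So 1/D = 7.75928, i.e. 7.759 to 3 decimal places.

7.759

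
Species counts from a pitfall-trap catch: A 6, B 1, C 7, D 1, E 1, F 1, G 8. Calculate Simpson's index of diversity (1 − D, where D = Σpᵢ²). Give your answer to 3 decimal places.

0.755

Total N = 6+1+7+1+1+1+8 = 25, so the proportions are 0.24, 0.04, 0.28, 0.04, 0.04, 0.04, 0.32 (working shown to 5 dp, full precision carried).
D = 0.24² + 0.04² + 0.28² + 0.04² + 0.04² + 0.04² + 0.32² = 0.05760 + 0.00160 + 0.07840 + 0.00160 + 0.00160 + 0.00160 + 0.10240 = 0.24480.
So 1 − D = 0.75520, i.e. 0.755 to 3 decimal places.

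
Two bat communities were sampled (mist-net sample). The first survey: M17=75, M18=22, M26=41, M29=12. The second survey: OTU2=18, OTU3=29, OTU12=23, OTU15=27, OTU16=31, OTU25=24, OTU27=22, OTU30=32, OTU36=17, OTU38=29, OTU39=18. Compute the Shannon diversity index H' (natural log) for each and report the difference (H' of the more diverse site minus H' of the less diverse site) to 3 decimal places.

1.191

The first survey: N=150, proportions 0.5, 0.14667, 0.27333, 0.08, giving H' = 1.18470 (working shown to 5 dp, full precision carried).
The second survey: N=270, proportions 0.06667, 0.10741, 0.08519, 0.1, 0.11481, 0.08889, 0.08148, 0.11852, 0.06296, 0.10741, 0.06667, giving H' = 2.37524.
Difference = |1.18470 − 2.37524| = 1.19054, i.e. 1.191 to 3 decimal places.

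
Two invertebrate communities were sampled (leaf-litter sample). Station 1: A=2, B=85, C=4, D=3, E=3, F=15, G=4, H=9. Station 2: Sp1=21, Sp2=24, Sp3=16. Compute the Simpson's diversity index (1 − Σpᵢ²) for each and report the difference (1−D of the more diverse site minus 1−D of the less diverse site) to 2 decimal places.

0.14

Station 1: N=125, proportions 0.016, 0.68, 0.032, 0.024, 0.024, 0.12, 0.032, 0.072, giving 1−D = 0.5146 (working shown to 4 dp, full precision carried).
Station 2: N=61, proportions 0.3443, 0.3934, 0.2623, giving 1−D = 0.6579.
Difference = |0.5146 − 0.6579| = 0.1433, i.e. 0.14 to 2 decimal places.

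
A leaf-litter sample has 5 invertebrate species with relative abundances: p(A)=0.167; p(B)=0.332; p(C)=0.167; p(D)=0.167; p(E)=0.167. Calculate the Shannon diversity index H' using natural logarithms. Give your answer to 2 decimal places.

Each pᵢ ln pᵢ term (working shown to 4 dp, full precision carried): 0.167×(-1.7898)=-0.2989, 0.332×(-1.1026)=-0.3661, 0.167×(-1.7898)=-0.2989, 0.167×(-1.7898)=-0.2989, 0.167×(-1.7898)=-0.2989.
Sum = -1.5616, so H' = 1.56.

1.56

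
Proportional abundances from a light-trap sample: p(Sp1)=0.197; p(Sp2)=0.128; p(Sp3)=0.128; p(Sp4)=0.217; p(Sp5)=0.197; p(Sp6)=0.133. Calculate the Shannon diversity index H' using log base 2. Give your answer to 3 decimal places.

Each pᵢ log₂ pᵢ term (working shown to 5 dp, full precision carried): 0.197×(-2.34373)=-0.46172, 0.128×(-2.96578)=-0.37962, 0.128×(-2.96578)=-0.37962, 0.217×(-2.20423)=-0.47832, 0.197×(-2.34373)=-0.46172, 0.133×(-2.91050)=-0.38710.
Sum = -2.54809, so H' = 2.548.

2.548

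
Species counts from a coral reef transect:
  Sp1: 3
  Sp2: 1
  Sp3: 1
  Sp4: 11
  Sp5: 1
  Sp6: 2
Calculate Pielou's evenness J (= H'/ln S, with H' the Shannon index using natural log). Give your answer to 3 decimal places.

0.731

Total N = 3+1+1+11+1+2 = 19, so the proportions are 0.15789, 0.05263, 0.05263, 0.57895, 0.05263, 0.10526 (working shown to 5 dp, full precision carried).
H' = −Σ pᵢ ln pᵢ = −((-0.29145) + (-0.15497) + (-0.15497) + (-0.31642) + (-0.15497) + (-0.23698)) = 1.30976.
With S = 6 species, ln S = 1.79176, so J = 1.30976/1.79176 = 0.73099, i.e. 0.731 to 3 decimal places.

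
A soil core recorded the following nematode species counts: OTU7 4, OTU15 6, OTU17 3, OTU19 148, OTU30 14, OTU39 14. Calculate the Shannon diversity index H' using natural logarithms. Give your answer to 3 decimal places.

0.834

Total N = 4+6+3+148+14+14 = 189, so the proportions are 0.02116, 0.03175, 0.01587, 0.78307, 0.07407, 0.07407 (working shown to 5 dp, full precision carried).
Each pᵢ ln pᵢ term: 0.02116×(-3.85545)=-0.08160, 0.03175×(-3.44999)=-0.10952, 0.01587×(-4.14313)=-0.06576, 0.78307×(-0.24453)=-0.19149, 0.07407×(-2.60269)=-0.19279, 0.07407×(-2.60269)=-0.19279.
Sum = -0.83396, so H' = 0.834.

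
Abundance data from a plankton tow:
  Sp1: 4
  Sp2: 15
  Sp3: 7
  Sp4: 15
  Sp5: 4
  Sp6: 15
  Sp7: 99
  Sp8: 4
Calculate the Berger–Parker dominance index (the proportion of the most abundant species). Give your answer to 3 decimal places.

0.607

Total N = 4+15+7+15+4+15+99+4 = 163, so the proportions are 0.02454, 0.09202, 0.04294, 0.09202, 0.02454, 0.09202, 0.60736, 0.02454 (working shown to 5 dp, full precision carried).
The largest proportion is 0.60736, i.e. d = 0.607 to 3 decimal places.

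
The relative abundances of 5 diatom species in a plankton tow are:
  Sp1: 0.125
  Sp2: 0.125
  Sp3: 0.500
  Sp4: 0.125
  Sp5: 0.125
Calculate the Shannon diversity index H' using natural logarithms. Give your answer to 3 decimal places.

1.386

Each pᵢ ln pᵢ term (working shown to 5 dp, full precision carried): 0.125×(-2.07944)=-0.25993, 0.125×(-2.07944)=-0.25993, 0.5×(-0.69315)=-0.34657, 0.125×(-2.07944)=-0.25993, 0.125×(-2.07944)=-0.25993.
Sum = -1.38629, so H' = 1.386.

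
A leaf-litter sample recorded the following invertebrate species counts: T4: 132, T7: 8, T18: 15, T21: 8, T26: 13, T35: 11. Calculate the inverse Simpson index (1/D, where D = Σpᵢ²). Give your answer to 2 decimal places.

Total N = 132+8+15+8+13+11 = 187, so the proportions are 0.70588, 0.04278, 0.08021, 0.04278, 0.06952, 0.05882 (working shown to 5 dp, full precision carried).
D = 0.70588² + 0.04278² + 0.08021² + 0.04278² + 0.06952² + 0.05882² = 0.49827 + 0.00183 + 0.00643 + 0.00183 + 0.00483 + 0.00346 = 0.51666.
So 1/D = 1.9355, i.e. 1.94 to 2 decimal places.

1.94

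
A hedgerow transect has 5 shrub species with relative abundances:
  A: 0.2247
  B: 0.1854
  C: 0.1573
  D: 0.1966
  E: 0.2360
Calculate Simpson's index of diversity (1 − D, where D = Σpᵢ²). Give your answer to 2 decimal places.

0.80

D = 0.2247² + 0.1854² + 0.1573² + 0.1966² + 0.236² = 0.0505 + 0.0344 + 0.0247 + 0.0387 + 0.0557 = 0.2040 (working shown to 4 dp, full precision carried).
So 1 − D = 0.7960, i.e. 0.80 to 2 decimal places.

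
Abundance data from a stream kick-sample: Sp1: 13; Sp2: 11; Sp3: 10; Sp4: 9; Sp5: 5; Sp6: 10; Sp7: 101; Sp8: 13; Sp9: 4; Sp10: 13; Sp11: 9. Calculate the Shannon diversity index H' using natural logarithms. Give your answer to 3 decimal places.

Total N = 13+11+10+9+5+10+101+13+4+13+9 = 198, so the proportions are 0.06566, 0.05556, 0.05051, 0.04545, 0.02525, 0.05051, 0.5101, 0.06566, 0.0202, 0.06566, 0.04545 (working shown to 5 dp, full precision carried).
Each pᵢ ln pᵢ term: 0.06566×(-2.72332)=-0.17880, 0.05556×(-2.89037)=-0.16058, 0.05051×(-2.98568)=-0.15079, 0.04545×(-3.09104)=-0.14050, 0.02525×(-3.67883)=-0.09290, 0.05051×(-2.98568)=-0.15079, 0.5101×(-0.67315)=-0.34337, 0.06566×(-2.72332)=-0.17880, 0.0202×(-3.90197)=-0.07883, 0.06566×(-2.72332)=-0.17880, 0.04545×(-3.09104)=-0.14050.
Sum = -1.79468, so H' = 1.795.

1.795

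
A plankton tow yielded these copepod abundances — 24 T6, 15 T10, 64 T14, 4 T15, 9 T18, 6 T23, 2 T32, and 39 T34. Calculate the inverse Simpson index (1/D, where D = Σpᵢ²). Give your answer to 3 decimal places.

Total N = 24+15+64+4+9+6+2+39 = 163, so the proportions are 0.1472393, 0.0920245, 0.392638, 0.0245399, 0.0552147, 0.0368098, 0.0122699, 0.2392638 (working shown to 7 dp, full precision carried).
D = 0.1472393² + 0.0920245² + 0.392638² + 0.0245399² + 0.0552147² + 0.0368098² + 0.0122699² + 0.2392638² = 0.0216794 + 0.0084685 + 0.1541646 + 0.0006022 + 0.0030487 + 0.0013550 + 0.0001506 + 0.0572472 = 0.2467161.
So 1/D = 4.05324, i.e. 4.053 to 3 decimal places.

4.053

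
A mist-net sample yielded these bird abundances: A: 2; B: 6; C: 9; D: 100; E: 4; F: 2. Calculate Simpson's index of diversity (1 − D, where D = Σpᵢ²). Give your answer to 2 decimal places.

0.33

Total N = 2+6+9+100+4+2 = 123, so the proportions are 0.0163, 0.0488, 0.0732, 0.813, 0.0325, 0.0163 (working shown to 4 dp, full precision carried).
D = 0.0163² + 0.0488² + 0.0732² + 0.813² + 0.0325² + 0.0163² = 0.0003 + 0.0024 + 0.0054 + 0.6610 + 0.0011 + 0.0003 = 0.6703.
So 1 − D = 0.3297, i.e. 0.33 to 2 decimal places.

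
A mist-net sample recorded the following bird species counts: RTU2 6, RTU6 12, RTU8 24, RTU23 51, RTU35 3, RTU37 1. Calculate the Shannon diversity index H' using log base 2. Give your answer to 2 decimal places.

Total N = 6+12+24+51+3+1 = 97, so the proportions are 0.0619, 0.1237, 0.2474, 0.5258, 0.0309, 0.0103 (working shown to 4 dp, full precision carried).
Each pᵢ log₂ pᵢ term: 0.0619×(-4.0150)=-0.2483, 0.1237×(-3.0150)=-0.3730, 0.2474×(-2.0150)=-0.4985, 0.5258×(-0.9275)=-0.4876, 0.0309×(-5.0150)=-0.1551, 0.0103×(-6.5999)=-0.0680.
Sum = -1.8307, so H' = 1.83.

1.83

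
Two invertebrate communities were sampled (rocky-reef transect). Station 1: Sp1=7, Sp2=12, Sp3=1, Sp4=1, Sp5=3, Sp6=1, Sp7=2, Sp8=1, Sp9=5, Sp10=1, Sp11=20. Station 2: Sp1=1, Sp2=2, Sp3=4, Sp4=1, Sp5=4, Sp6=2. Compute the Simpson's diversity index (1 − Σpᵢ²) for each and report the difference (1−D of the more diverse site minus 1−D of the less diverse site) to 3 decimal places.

0.004

Station 1: N=54, proportions 0.12963, 0.22222, 0.01852, 0.01852, 0.05556, 0.01852, 0.03704, 0.01852, 0.09259, 0.01852, 0.37037, giving 1−D = 0.78189 (working shown to 5 dp, full precision carried).
Station 2: N=14, proportions 0.07143, 0.14286, 0.28571, 0.07143, 0.28571, 0.14286, giving 1−D = 0.78571.
Difference = |0.78189 − 0.78571| = 0.00382, i.e. 0.004 to 3 decimal places.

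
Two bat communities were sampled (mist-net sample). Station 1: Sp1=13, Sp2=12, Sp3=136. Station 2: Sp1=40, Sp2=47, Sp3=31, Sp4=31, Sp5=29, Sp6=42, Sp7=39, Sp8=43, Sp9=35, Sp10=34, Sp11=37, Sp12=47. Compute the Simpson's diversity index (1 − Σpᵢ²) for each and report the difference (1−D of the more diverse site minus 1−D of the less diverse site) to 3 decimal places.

Station 1: N=161, proportions 0.08075, 0.07453, 0.84472, giving 1−D = 0.27437 (working shown to 5 dp, full precision carried).
Station 2: N=455, proportions 0.08791, 0.1033, 0.06813, 0.06813, 0.06374, 0.09231, 0.08571, 0.09451, 0.07692, 0.07473, 0.08132, 0.1033, giving 1−D = 0.91467.
Difference = |0.27437 − 0.91467| = 0.64030, i.e. 0.640 to 3 decimal places.

0.640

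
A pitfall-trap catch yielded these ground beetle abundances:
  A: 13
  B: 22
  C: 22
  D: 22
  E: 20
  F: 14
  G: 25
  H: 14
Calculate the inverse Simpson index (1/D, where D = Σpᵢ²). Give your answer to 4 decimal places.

7.6050

Total N = 13+22+22+22+20+14+25+14 = 152, so the proportions are 0.08552632, 0.14473684, 0.14473684, 0.14473684, 0.13157895, 0.09210526, 0.16447368, 0.09210526 (working shown to 8 dp, full precision carried).
D = 0.08552632² + 0.14473684² + 0.14473684² + 0.14473684² + 0.13157895² + 0.09210526² + 0.16447368² + 0.09210526² = 0.00731475 + 0.02094875 + 0.02094875 + 0.02094875 + 0.01731302 + 0.00848338 + 0.02705159 + 0.00848338 = 0.13149238.
So 1/D = 7.605003, i.e. 7.6050 to 4 decimal places.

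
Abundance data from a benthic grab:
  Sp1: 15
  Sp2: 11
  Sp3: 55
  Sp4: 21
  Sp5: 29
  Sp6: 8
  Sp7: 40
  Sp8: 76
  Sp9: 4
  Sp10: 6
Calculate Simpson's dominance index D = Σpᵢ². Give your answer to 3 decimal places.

0.173

Total N = 15+11+55+21+29+8+40+76+4+6 = 265, so the proportions are 0.0566, 0.04151, 0.20755, 0.07925, 0.10943, 0.03019, 0.15094, 0.28679, 0.01509, 0.02264 (working shown to 5 dp, full precision carried).
D = 0.0566² + 0.04151² + 0.20755² + 0.07925² + 0.10943² + 0.03019² + 0.15094² + 0.28679² + 0.01509² + 0.02264² = 0.00320 + 0.00172 + 0.04308 + 0.00628 + 0.01198 + 0.00091 + 0.02278 + 0.08225 + 0.00023 + 0.00051 = 0.17294.
To 3 decimal places, D = 0.173.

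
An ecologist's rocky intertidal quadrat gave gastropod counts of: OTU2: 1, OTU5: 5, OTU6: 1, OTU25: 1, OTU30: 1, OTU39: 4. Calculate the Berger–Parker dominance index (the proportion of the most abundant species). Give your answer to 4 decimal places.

Total N = 1+5+1+1+1+4 = 13, so the proportions are 0.076923, 0.384615, 0.076923, 0.076923, 0.076923, 0.307692 (working shown to 6 dp, full precision carried).
The largest proportion is 0.384615, i.e. d = 0.3846 to 4 decimal places.

0.3846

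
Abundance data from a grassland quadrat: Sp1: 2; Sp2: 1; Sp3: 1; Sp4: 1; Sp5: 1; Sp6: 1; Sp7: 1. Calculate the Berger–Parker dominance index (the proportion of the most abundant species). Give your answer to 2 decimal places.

0.25

Total N = 2+1+1+1+1+1+1 = 8, so the proportions are 0.25, 0.125, 0.125, 0.125, 0.125, 0.125, 0.125 (working shown to 4 dp, full precision carried).
The largest proportion is 0.25, i.e. d = 0.25 to 2 decimal places.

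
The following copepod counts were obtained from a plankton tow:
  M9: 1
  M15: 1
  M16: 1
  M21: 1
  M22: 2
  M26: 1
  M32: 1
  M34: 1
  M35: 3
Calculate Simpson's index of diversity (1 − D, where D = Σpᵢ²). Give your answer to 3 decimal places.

Total N = 1+1+1+1+2+1+1+1+3 = 12, so the proportions are 0.08333, 0.08333, 0.08333, 0.08333, 0.16667, 0.08333, 0.08333, 0.08333, 0.25 (working shown to 5 dp, full precision carried).
D = 0.08333² + 0.08333² + 0.08333² + 0.08333² + 0.16667² + 0.08333² + 0.08333² + 0.08333² + 0.25² = 0.00694 + 0.00694 + 0.00694 + 0.00694 + 0.02778 + 0.00694 + 0.00694 + 0.00694 + 0.06250 = 0.13889.
So 1 − D = 0.86111, i.e. 0.861 to 3 decimal places.

0.861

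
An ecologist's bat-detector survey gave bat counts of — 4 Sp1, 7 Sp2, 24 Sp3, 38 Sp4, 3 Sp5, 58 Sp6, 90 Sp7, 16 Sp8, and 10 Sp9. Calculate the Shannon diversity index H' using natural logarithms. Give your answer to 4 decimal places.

Total N = 4+7+24+38+3+58+90+16+10 = 250, so the proportions are 0.016, 0.028, 0.096, 0.152, 0.012, 0.232, 0.36, 0.064, 0.04 (working shown to 6 dp, full precision carried).
Each pᵢ ln pᵢ term: 0.016×(-4.135167)=-0.066163, 0.028×(-3.575551)=-0.100115, 0.096×(-2.343407)=-0.224967, 0.152×(-1.883875)=-0.286349, 0.012×(-4.422849)=-0.053074, 0.232×(-1.461018)=-0.338956, 0.36×(-1.021651)=-0.367794, 0.064×(-2.748872)=-0.175928, 0.04×(-3.218876)=-0.128755.
Sum = -1.742102, so H' = 1.7421.

1.7421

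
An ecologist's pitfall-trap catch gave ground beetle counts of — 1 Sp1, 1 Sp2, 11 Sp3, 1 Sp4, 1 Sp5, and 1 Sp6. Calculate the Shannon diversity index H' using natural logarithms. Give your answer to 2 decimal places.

1.12

Total N = 1+1+11+1+1+1 = 16, so the proportions are 0.0625, 0.0625, 0.6875, 0.0625, 0.0625, 0.0625 (working shown to 4 dp, full precision carried).
Each pᵢ ln pᵢ term: 0.0625×(-2.7726)=-0.1733, 0.0625×(-2.7726)=-0.1733, 0.6875×(-0.3747)=-0.2576, 0.0625×(-2.7726)=-0.1733, 0.0625×(-2.7726)=-0.1733, 0.0625×(-2.7726)=-0.1733.
Sum = -1.1240, so H' = 1.12.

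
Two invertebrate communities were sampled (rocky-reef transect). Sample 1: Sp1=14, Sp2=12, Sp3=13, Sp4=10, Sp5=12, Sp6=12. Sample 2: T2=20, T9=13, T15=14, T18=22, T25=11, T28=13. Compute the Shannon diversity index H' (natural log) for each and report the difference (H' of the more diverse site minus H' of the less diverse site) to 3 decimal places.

Sample 1: N=73, proportions 0.19178, 0.16438, 0.17808, 0.13699, 0.16438, 0.16438, giving H' = 1.78671 (working shown to 5 dp, full precision carried).
Sample 2: N=93, proportions 0.21505, 0.13978, 0.15054, 0.23656, 0.11828, 0.13978, giving H' = 1.75916.
Difference = |1.78671 − 1.75916| = 0.02755, i.e. 0.028 to 3 decimal places.

0.028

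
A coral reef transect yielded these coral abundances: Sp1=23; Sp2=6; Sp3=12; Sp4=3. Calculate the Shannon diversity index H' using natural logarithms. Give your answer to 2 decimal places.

Total N = 23+6+12+3 = 44, so the proportions are 0.5227, 0.1364, 0.2727, 0.0682 (working shown to 4 dp, full precision carried).
Each pᵢ ln pᵢ term: 0.5227×(-0.6487)=-0.3391, 0.1364×(-1.9924)=-0.2717, 0.2727×(-1.2993)=-0.3543, 0.0682×(-2.6856)=-0.1831.
Sum = -1.1482, so H' = 1.15.

1.15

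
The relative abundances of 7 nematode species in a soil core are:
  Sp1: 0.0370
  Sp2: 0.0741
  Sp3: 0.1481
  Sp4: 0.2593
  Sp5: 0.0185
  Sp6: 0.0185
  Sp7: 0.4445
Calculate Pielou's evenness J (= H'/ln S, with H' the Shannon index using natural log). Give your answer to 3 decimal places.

H' = −Σ pᵢ ln pᵢ = −((-0.12198) + (-0.19283) + (-0.28285) + (-0.35000) + (-0.07381) + (-0.07381) + (-0.36040)) = 1.45570 (working shown to 5 dp, full precision carried).
With S = 7 species, ln S = 1.94591, so J = 1.45570/1.94591 = 0.74808, i.e. 0.748 to 3 decimal places.

0.748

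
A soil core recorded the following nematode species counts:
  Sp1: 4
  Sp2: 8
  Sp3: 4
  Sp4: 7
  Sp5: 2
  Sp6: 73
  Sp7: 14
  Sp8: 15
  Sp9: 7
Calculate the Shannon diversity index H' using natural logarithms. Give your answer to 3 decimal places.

Total N = 4+8+4+7+2+73+14+15+7 = 134, so the proportions are 0.02985, 0.0597, 0.02985, 0.05224, 0.01493, 0.54478, 0.10448, 0.11194, 0.05224 (working shown to 5 dp, full precision carried).
Each pᵢ ln pᵢ term: 0.02985×(-3.51155)=-0.10482, 0.0597×(-2.81840)=-0.16826, 0.02985×(-3.51155)=-0.10482, 0.05224×(-2.95193)=-0.15421, 0.01493×(-4.20469)=-0.06276, 0.54478×(-0.60738)=-0.33089, 0.10448×(-2.25878)=-0.23599, 0.11194×(-2.18979)=-0.24513, 0.05224×(-2.95193)=-0.15421.
Sum = -1.56108, so H' = 1.561.

1.561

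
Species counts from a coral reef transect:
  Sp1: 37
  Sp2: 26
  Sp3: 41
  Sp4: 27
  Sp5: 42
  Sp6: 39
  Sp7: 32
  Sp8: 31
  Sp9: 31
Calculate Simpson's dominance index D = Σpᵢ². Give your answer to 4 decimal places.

0.1141

Total N = 37+26+41+27+42+39+32+31+31 = 306, so the proportions are 0.120915, 0.084967, 0.133987, 0.088235, 0.137255, 0.127451, 0.104575, 0.101307, 0.101307 (working shown to 6 dp, full precision carried).
D = 0.120915² + 0.084967² + 0.133987² + 0.088235² + 0.137255² + 0.127451² + 0.104575² + 0.101307² + 0.101307² = 0.014620 + 0.007219 + 0.017952 + 0.007785 + 0.018839 + 0.016244 + 0.010936 + 0.010263 + 0.010263 = 0.114123.
To 4 decimal places, D = 0.1141.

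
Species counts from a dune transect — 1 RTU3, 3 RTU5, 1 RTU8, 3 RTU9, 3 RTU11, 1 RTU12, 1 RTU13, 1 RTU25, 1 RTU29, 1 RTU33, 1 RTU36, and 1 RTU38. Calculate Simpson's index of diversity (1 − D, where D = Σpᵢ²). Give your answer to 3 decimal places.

Total N = 1+3+1+3+3+1+1+1+1+1+1+1 = 18, so the proportions are 0.05556, 0.16667, 0.05556, 0.16667, 0.16667, 0.05556, 0.05556, 0.05556, 0.05556, 0.05556, 0.05556, 0.05556 (working shown to 5 dp, full precision carried).
D = 0.05556² + 0.16667² + 0.05556² + 0.16667² + 0.16667² + 0.05556² + 0.05556² + 0.05556² + 0.05556² + 0.05556² + 0.05556² + 0.05556² = 0.00309 + 0.02778 + 0.00309 + 0.02778 + 0.02778 + 0.00309 + 0.00309 + 0.00309 + 0.00309 + 0.00309 + 0.00309 + 0.00309 = 0.11111.
So 1 − D = 0.88889, i.e. 0.889 to 3 decimal places.

0.889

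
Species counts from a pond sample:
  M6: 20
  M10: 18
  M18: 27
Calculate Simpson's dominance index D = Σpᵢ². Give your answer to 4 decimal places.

Total N = 20+18+27 = 65, so the proportions are 0.307692, 0.276923, 0.415385 (working shown to 6 dp, full precision carried).
D = 0.307692² + 0.276923² + 0.415385² = 0.094675 + 0.076686 + 0.172544 = 0.343905.
To 4 decimal places, D = 0.3439.

0.3439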